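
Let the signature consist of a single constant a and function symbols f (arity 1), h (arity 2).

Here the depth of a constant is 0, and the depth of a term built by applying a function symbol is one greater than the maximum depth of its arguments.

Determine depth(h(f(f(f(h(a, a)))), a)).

depth(h(a, a)) = 1 + max(0, 0) = 1
depth(f(h(a, a))) = 1 + depth(h(a, a)) = 1 + 1 = 2
depth(f(f(h(a, a)))) = 1 + depth(f(h(a, a))) = 1 + 2 = 3
depth(f(f(f(h(a, a))))) = 1 + depth(f(f(h(a, a)))) = 1 + 3 = 4
depth(h(f(f(f(h(a, a)))), a)) = 1 + max(4, 0) = 5

5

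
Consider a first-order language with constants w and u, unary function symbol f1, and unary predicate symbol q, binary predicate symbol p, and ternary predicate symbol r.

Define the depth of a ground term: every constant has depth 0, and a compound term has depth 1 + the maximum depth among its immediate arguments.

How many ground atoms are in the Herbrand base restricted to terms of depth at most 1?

First count ground terms of depth ≤ 1.
Let N_k = |{terms of depth ≤ k}|. Then N_0 = 2 and N_k = 2 + N_{k-1} for k ≥ 1 (one summand per function symbol, arity giving the exponent).
N_0 = 2
N_1 = 2 + 2 = 4
So |H| = 4.
A ground atom is a predicate applied to a tuple of terms from H, so the count is the sum over predicates of |H|^arity:
  q: 4;  p: 4^2 = 16;  r: 4^3 = 64
Total ground atoms: 4 + 16 + 64 = 84.

84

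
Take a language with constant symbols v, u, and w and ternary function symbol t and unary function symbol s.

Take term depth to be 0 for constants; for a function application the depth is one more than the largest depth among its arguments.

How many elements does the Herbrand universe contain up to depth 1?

If N_k denotes the number of depth-≤k ground terms, the 3 constants give N_0 = 3, and each function symbol of arity r contributes N_{k-1}^r new terms at level k: N_k = 3 + N_{k-1}^3 + N_{k-1}.
N_0 = 3
N_1 = 3 + 3^3 + 3 = 33

33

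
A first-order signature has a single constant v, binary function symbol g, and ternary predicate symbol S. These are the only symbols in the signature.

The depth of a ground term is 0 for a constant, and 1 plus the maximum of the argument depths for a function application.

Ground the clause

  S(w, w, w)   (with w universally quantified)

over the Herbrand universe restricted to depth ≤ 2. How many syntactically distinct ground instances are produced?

5

Ground terms of depth ≤ 2:
  Let N_k = |{terms of depth ≤ k}|. Then N_0 = 1 and N_k = 1 + N_{k-1}^2 for k ≥ 1 (one summand per function symbol, arity giving the exponent).
  N_0 = 1
  N_1 = 1 + 1^2 = 2
  N_2 = 1 + 2^2 = 5
  Explicitly: v, g(v, v), g(v, g(v, v)), g(g(v, v), v), g(g(v, v), g(v, v)).
So there are 5 ground terms available for substitution.
The body mentions the single quantified variable w; since ground terms form a free algebra, no two substitutions collapse to the same formula.
Number of ground instances = 5.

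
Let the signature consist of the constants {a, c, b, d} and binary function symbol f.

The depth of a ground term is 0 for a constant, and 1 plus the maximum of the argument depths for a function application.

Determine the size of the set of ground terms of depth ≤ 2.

404

Let N_k count ground terms of depth at most k. Each non-constant term of depth ≤ k is some function symbol applied to depth-≤(k−1) arguments, giving N_k = 4 + N_{k-1}^2.
N_0 = 4
N_1 = 4 + 4^2 = 20
N_2 = 4 + 20^2 = 404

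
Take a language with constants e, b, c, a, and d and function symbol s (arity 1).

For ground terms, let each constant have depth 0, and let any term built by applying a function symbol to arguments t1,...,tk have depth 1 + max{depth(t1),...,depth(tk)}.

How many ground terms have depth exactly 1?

5

Let N_k = |{terms of depth ≤ k}|. Then N_0 = 5 and N_k = 5 + N_{k-1} for k ≥ 1 (one summand per function symbol, arity giving the exponent).
N_0 = 5
N_1 = 5 + 5 = 10
Terms of depth exactly 1: N_1 − N_0 = 10 − 5 = 5.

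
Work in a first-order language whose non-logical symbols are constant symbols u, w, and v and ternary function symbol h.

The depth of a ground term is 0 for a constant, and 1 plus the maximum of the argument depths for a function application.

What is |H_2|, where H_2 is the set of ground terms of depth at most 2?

Let N_k count ground terms of depth at most k. Each non-constant term of depth ≤ k is some function symbol applied to depth-≤(k−1) arguments, giving N_k = 3 + N_{k-1}^3.
N_0 = 3
N_1 = 3 + 3^3 = 30
N_2 = 3 + 30^3 = 27003

27003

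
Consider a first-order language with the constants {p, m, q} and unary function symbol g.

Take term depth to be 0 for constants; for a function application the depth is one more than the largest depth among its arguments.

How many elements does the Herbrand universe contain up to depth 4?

15

If N_k denotes the number of depth-≤k ground terms, the 3 constants give N_0 = 3, and each function symbol of arity r contributes N_{k-1}^r new terms at level k: N_k = 3 + N_{k-1}.
N_0 = 3
N_1 = 3 + 3 = 6
N_2 = 3 + 6 = 9
N_3 = 3 + 9 = 12
N_4 = 3 + 12 = 15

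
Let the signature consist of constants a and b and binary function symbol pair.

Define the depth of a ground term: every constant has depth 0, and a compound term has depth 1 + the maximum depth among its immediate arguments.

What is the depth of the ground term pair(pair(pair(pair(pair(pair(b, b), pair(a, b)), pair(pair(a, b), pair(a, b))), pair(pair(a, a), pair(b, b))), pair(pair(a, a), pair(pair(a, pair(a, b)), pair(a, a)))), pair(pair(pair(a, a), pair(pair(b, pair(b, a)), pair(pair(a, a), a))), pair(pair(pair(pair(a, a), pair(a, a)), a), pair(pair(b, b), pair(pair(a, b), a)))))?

6

depth(pair(b, b)) = 1 + max(0, 0) = 1
depth(pair(a, b)) = 1 + max(0, 0) = 1
depth(pair(pair(b, b), pair(a, b))) = 1 + max(1, 1) = 2
depth(pair(pair(a, b), pair(a, b))) = 1 + max(1, 1) = 2
depth(pair(pair(pair(b, b), pair(a, b)), pair(pair(a, b), pair(a, b)))) = 1 + max(2, 2) = 3
depth(pair(a, a)) = 1 + max(0, 0) = 1
depth(pair(pair(a, a), pair(b, b))) = 1 + max(1, 1) = 2
depth(pair(pair(pair(pair(b, b), pair(a, b)), pair(pair(a, b), pair(a, b))), pair(pair(a, a), pair(b, b)))) = 1 + max(3, 2) = 4
depth(pair(a, pair(a, b))) = 1 + max(0, 1) = 2
depth(pair(pair(a, pair(a, b)), pair(a, a))) = 1 + max(2, 1) = 3
depth(pair(pair(a, a), pair(pair(a, pair(a, b)), pair(a, a)))) = 1 + max(1, 3) = 4
depth(pair(pair(pair(pair(pair(b, b), pair(a, b)), pair(pair(a, b), pair(a, b))), pair(pair(a, a), pair(b, b))), pair(pair(a, a), pair(pair(a, pair(a, b)), pair(a, a))))) = 1 + max(4, 4) = 5
depth(pair(b, a)) = 1 + max(0, 0) = 1
depth(pair(b, pair(b, a))) = 1 + max(0, 1) = 2
depth(pair(pair(a, a), a)) = 1 + max(1, 0) = 2
depth(pair(pair(b, pair(b, a)), pair(pair(a, a), a))) = 1 + max(2, 2) = 3
depth(pair(pair(a, a), pair(pair(b, pair(b, a)), pair(pair(a, a), a)))) = 1 + max(1, 3) = 4
depth(pair(pair(a, a), pair(a, a))) = 1 + max(1, 1) = 2
depth(pair(pair(pair(a, a), pair(a, a)), a)) = 1 + max(2, 0) = 3
depth(pair(pair(a, b), a)) = 1 + max(1, 0) = 2
depth(pair(pair(b, b), pair(pair(a, b), a))) = 1 + max(1, 2) = 3
depth(pair(pair(pair(pair(a, a), pair(a, a)), a), pair(pair(b, b), pair(pair(a, b), a)))) = 1 + max(3, 3) = 4
depth(pair(pair(pair(a, a), pair(pair(b, pair(b, a)), pair(pair(a, a), a))), pair(pair(pair(pair(a, a), pair(a, a)), a), pair(pair(b, b), pair(pair(a, b), a))))) = 1 + max(4, 4) = 5
depth(pair(pair(pair(pair(pair(pair(b, b), pair(a, b)), pair(pair(a, b), pair(a, b))), pair(pair(a, a), pair(b, b))), pair(pair(a, a), pair(pair(a, pair(a, b)), pair(a, a)))), pair(pair(pair(a, a), pair(pair(b, pair(b, a)), pair(pair(a, a), a))), pair(pair(pair(pair(a, a), pair(a, a)), a), pair(pair(b, b), pair(pair(a, b), a)))))) = 1 + max(5, 5) = 6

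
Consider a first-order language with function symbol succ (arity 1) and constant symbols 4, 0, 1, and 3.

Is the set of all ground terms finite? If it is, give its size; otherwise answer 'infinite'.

infinite

The signature has at least one function symbol (succ, arity 1) and at least one constant (4).
Iterating succ gives infinitely many distinct ground terms: 4, succ(4), succ(succ(4)), ...
So the Herbrand universe is infinite.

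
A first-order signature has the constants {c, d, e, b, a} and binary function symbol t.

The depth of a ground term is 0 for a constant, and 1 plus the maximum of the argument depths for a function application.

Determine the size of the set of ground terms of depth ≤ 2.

905

Write N_k for the number of ground terms of depth ≤ k. A term of depth ≤ k is either a constant or a function symbol applied to arguments of depth ≤ k−1, so N_k = 5 + N_{k-1}^2.
N_0 = 5
N_1 = 5 + 5^2 = 30
N_2 = 5 + 30^2 = 905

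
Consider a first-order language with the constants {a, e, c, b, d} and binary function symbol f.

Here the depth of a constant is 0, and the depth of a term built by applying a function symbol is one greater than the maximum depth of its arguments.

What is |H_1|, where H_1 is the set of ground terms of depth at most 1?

If N_k denotes the number of depth-≤k ground terms, the 5 constants give N_0 = 5, and each function symbol of arity r contributes N_{k-1}^r new terms at level k: N_k = 5 + N_{k-1}^2.
N_0 = 5
N_1 = 5 + 5^2 = 30

30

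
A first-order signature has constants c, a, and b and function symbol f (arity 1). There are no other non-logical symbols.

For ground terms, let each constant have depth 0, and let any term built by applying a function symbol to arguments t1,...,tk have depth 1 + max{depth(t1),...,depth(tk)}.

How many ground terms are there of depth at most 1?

Count level by level. With function symbols f/1, the terms of depth ≤ k are the 3 constants together with each function applied to depth-≤(k−1) tuples, so N_k = 3 + N_{k-1}.
N_0 = 3
N_1 = 3 + 3 = 6

6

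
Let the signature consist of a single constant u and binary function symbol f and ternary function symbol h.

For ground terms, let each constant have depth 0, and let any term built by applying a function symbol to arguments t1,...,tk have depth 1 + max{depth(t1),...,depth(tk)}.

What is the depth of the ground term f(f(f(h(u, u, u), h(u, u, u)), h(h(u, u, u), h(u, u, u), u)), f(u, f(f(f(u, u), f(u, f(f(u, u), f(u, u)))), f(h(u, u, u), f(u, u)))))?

depth(h(u, u, u)) = 1 + max(0, 0, 0) = 1
depth(f(h(u, u, u), h(u, u, u))) = 1 + max(1, 1) = 2
depth(h(h(u, u, u), h(u, u, u), u)) = 1 + max(1, 1, 0) = 2
depth(f(f(h(u, u, u), h(u, u, u)), h(h(u, u, u), h(u, u, u), u))) = 1 + max(2, 2) = 3
depth(f(u, u)) = 1 + max(0, 0) = 1
depth(f(f(u, u), f(u, u))) = 1 + max(1, 1) = 2
depth(f(u, f(f(u, u), f(u, u)))) = 1 + max(0, 2) = 3
depth(f(f(u, u), f(u, f(f(u, u), f(u, u))))) = 1 + max(1, 3) = 4
depth(f(h(u, u, u), f(u, u))) = 1 + max(1, 1) = 2
depth(f(f(f(u, u), f(u, f(f(u, u), f(u, u)))), f(h(u, u, u), f(u, u)))) = 1 + max(4, 2) = 5
depth(f(u, f(f(f(u, u), f(u, f(f(u, u), f(u, u)))), f(h(u, u, u), f(u, u))))) = 1 + max(0, 5) = 6
depth(f(f(f(h(u, u, u), h(u, u, u)), h(h(u, u, u), h(u, u, u), u)), f(u, f(f(f(u, u), f(u, f(f(u, u), f(u, u)))), f(h(u, u, u), f(u, u)))))) = 1 + max(3, 6) = 7

7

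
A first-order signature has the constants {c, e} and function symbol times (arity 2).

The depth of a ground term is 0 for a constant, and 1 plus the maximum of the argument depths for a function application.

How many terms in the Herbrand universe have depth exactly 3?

Let N_k count ground terms of depth at most k. Each non-constant term of depth ≤ k is some function symbol applied to depth-≤(k−1) arguments, giving N_k = 2 + N_{k-1}^2.
N_0 = 2
N_1 = 2 + 2^2 = 6
N_2 = 2 + 6^2 = 38
N_3 = 2 + 38^2 = 1446
Terms of depth exactly 3: N_3 − N_2 = 1446 − 38 = 1408.

1408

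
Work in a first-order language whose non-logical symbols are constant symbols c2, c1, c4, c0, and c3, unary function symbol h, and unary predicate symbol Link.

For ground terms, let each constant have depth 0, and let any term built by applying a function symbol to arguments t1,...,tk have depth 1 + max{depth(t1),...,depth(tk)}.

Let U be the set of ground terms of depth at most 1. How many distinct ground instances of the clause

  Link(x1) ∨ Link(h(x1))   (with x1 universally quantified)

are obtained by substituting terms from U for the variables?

Ground terms of depth ≤ 1:
  Let N_k = |{terms of depth ≤ k}|. Then N_0 = 5 and N_k = 5 + N_{k-1} for k ≥ 1 (one summand per function symbol, arity giving the exponent).
  N_0 = 5
  N_1 = 5 + 5 = 10
  Explicitly: c2, c1, c4, c0, c3, h(c2), h(c1), h(c4), h(c0), h(c3).
So there are 10 ground terms available for substitution.
The clause has 1 distinct variable (x1), which appears in the body. In the free term algebra distinct substitutions yield syntactically distinct ground instances.
Number of ground instances = 10.

10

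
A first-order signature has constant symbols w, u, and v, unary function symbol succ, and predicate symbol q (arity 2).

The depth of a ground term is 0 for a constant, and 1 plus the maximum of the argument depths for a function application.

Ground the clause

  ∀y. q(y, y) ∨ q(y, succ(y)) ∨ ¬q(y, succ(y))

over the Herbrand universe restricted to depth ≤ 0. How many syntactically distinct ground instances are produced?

Ground terms of depth ≤ 0:
  Write N_k for the number of ground terms of depth ≤ k. A term of depth ≤ k is either a constant or a function symbol applied to arguments of depth ≤ k−1, so N_k = 3 + N_{k-1}.
  N_0 = 3
  Explicitly: w, u, v.
So there are 3 ground terms available for substitution.
The clause has 1 distinct variable (y), which appears in the body. In the free term algebra distinct substitutions yield syntactically distinct ground instances.
Number of ground instances = 3.

3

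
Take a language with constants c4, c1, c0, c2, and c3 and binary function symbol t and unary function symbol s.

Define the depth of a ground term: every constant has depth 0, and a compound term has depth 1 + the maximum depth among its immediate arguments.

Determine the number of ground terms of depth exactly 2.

Let N_k count ground terms of depth at most k. Each non-constant term of depth ≤ k is some function symbol applied to depth-≤(k−1) arguments, giving N_k = 5 + N_{k-1}^2 + N_{k-1}.
N_0 = 5
N_1 = 5 + 5^2 + 5 = 35
N_2 = 5 + 35^2 + 35 = 1265
Terms of depth exactly 2: N_2 − N_1 = 1265 − 35 = 1230.

1230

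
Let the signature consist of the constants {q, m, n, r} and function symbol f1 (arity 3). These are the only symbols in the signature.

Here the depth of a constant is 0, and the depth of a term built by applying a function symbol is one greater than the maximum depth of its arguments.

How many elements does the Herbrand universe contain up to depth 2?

If N_k denotes the number of depth-≤k ground terms, the 4 constants give N_0 = 4, and each function symbol of arity r contributes N_{k-1}^r new terms at level k: N_k = 4 + N_{k-1}^3.
N_0 = 4
N_1 = 4 + 4^3 = 68
N_2 = 4 + 68^3 = 314436

314436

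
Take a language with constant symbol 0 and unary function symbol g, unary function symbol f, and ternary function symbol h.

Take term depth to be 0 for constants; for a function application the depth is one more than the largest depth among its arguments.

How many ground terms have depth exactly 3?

389091

Count level by level. With function symbols g/1, f/1, h/3, the terms of depth ≤ k are the 1 constant together with each function applied to depth-≤(k−1) tuples, so N_k = 1 + N_{k-1} + N_{k-1} + N_{k-1}^3.
N_0 = 1
N_1 = 1 + 1 + 1 + 1^3 = 4
N_2 = 1 + 4 + 4 + 4^3 = 73
N_3 = 1 + 73 + 73 + 73^3 = 389164
Terms of depth exactly 3: N_3 − N_2 = 389164 − 73 = 389091.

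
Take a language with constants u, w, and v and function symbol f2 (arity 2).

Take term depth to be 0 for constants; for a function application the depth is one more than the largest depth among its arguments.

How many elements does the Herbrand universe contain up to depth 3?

If N_k denotes the number of depth-≤k ground terms, the 3 constants give N_0 = 3, and each function symbol of arity r contributes N_{k-1}^r new terms at level k: N_k = 3 + N_{k-1}^2.
N_0 = 3
N_1 = 3 + 3^2 = 12
N_2 = 3 + 12^2 = 147
N_3 = 3 + 147^2 = 21612

21612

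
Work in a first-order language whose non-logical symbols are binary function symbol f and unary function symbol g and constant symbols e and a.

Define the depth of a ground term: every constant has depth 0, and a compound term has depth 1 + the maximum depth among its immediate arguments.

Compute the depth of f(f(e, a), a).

depth(f(e, a)) = 1 + max(0, 0) = 1
depth(f(f(e, a), a)) = 1 + max(1, 0) = 2

2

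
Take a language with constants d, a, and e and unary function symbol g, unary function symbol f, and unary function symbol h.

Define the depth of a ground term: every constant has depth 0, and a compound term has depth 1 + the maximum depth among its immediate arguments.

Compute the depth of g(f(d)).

depth(f(d)) = 1 + depth(d) = 1 + 0 = 1
depth(g(f(d))) = 1 + depth(f(d)) = 1 + 1 = 2

2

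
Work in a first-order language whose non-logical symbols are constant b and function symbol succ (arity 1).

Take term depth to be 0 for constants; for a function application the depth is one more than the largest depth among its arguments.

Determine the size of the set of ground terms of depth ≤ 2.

Count level by level. With function symbols succ/1, the terms of depth ≤ k are the 1 constant together with each function applied to depth-≤(k−1) tuples, so N_k = 1 + N_{k-1}.
N_0 = 1
N_1 = 1 + 1 = 2
N_2 = 1 + 2 = 3
Explicitly: b, succ(b), succ(succ(b)).

3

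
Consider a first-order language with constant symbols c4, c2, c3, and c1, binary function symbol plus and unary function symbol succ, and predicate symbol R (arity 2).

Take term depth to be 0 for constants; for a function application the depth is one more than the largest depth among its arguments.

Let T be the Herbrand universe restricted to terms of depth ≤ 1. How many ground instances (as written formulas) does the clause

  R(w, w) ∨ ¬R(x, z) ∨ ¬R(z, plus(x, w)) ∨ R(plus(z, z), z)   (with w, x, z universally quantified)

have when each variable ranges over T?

Ground terms of depth ≤ 1:
  Let N_k count ground terms of depth at most k. Each non-constant term of depth ≤ k is some function symbol applied to depth-≤(k−1) arguments, giving N_k = 4 + N_{k-1}^2 + N_{k-1}.
  N_0 = 4
  N_1 = 4 + 4^2 + 4 = 24
So there are 24 ground terms available for substitution.
There are 3 variables to instantiate (w, x, z), each occurring in at least one literal, so different choices give different ground instances.
Number of ground instances = 24^3 = 13824.

13824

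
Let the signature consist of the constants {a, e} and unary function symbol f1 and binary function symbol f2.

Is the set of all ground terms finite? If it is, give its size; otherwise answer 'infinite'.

The signature has at least one function symbol (f1, arity 1) and at least one constant (a).
Iterating f1 gives infinitely many distinct ground terms: a, f1(a), f1(f1(a)), ...
So the Herbrand universe is infinite.

infinite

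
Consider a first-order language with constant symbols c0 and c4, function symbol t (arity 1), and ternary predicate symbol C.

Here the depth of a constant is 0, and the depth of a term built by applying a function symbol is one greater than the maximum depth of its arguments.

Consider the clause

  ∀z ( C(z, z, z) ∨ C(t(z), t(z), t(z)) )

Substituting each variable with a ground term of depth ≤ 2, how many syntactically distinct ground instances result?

Ground terms of depth ≤ 2:
  Let N_k count ground terms of depth at most k. Each non-constant term of depth ≤ k is some function symbol applied to depth-≤(k−1) arguments, giving N_k = 2 + N_{k-1}.
  N_0 = 2
  N_1 = 2 + 2 = 4
  N_2 = 2 + 4 = 6
So there are 6 ground terms available for substitution.
The body mentions the single quantified variable z; since ground terms form a free algebra, no two substitutions collapse to the same formula.
Number of ground instances = 6.

6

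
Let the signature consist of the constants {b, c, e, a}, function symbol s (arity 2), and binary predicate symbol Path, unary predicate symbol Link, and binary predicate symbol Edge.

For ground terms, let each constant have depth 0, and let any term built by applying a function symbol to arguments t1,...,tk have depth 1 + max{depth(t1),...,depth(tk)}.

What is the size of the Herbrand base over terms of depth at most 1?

First count ground terms of depth ≤ 1.
Let N_k = |{terms of depth ≤ k}|. Then N_0 = 4 and N_k = 4 + N_{k-1}^2 for k ≥ 1 (one summand per function symbol, arity giving the exponent).
N_0 = 4
N_1 = 4 + 4^2 = 20
So |H| = 20.
For each predicate symbol, the number of ground atoms is |H| raised to its arity; summing:
  Path: 20^2 = 400;  Link: 20;  Edge: 20^2 = 400
Total ground atoms: 400 + 20 + 400 = 820.

820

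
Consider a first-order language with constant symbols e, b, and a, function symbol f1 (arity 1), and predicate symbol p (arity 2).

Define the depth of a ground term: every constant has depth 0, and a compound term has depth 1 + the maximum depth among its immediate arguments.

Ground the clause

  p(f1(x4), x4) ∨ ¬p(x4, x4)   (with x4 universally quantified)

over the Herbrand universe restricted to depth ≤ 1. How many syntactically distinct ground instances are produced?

Ground terms of depth ≤ 1:
  Let N_k count ground terms of depth at most k. Each non-constant term of depth ≤ k is some function symbol applied to depth-≤(k−1) arguments, giving N_k = 3 + N_{k-1}.
  N_0 = 3
  N_1 = 3 + 3 = 6
  Explicitly: e, b, a, f1(e), f1(b), f1(a).
So there are 6 ground terms available for substitution.
The variable x4 ranges independently over the available ground terms, and distinct assignments produce distinct instances.
Number of ground instances = 6.

6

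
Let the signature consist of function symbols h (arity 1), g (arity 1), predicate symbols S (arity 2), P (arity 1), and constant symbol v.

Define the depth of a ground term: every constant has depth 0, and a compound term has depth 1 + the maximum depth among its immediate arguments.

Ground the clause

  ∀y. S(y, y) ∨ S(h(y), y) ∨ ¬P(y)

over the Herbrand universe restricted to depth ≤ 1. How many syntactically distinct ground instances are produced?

3

Ground terms of depth ≤ 1:
  Count level by level. With function symbols h/1, g/1, the terms of depth ≤ k are the 1 constant together with each function applied to depth-≤(k−1) tuples, so N_k = 1 + N_{k-1} + N_{k-1}.
  N_0 = 1
  N_1 = 1 + 1 + 1 = 3
So there are 3 ground terms available for substitution.
The clause has 1 distinct variable (y), which appears in the body. In the free term algebra distinct substitutions yield syntactically distinct ground instances.
Number of ground instances = 3.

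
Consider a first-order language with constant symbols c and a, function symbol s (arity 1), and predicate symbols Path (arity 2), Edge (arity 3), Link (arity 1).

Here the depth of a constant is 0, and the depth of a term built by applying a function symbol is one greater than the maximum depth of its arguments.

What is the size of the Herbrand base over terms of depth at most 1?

First count ground terms of depth ≤ 1.
If N_k denotes the number of depth-≤k ground terms, the 2 constants give N_0 = 2, and each function symbol of arity r contributes N_{k-1}^r new terms at level k: N_k = 2 + N_{k-1}.
N_0 = 2
N_1 = 2 + 2 = 4
Explicitly: c, a, s(c), s(a).
So |H| = 4.
For each predicate symbol, the number of ground atoms is |H| raised to its arity; summing:
  Path: 4^2 = 16;  Edge: 4^3 = 64;  Link: 4
Total ground atoms: 16 + 64 + 4 = 84.

84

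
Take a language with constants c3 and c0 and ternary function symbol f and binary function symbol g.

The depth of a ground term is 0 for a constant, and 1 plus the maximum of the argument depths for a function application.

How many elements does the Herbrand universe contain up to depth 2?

Count level by level. With function symbols f/3, g/2, the terms of depth ≤ k are the 2 constants together with each function applied to depth-≤(k−1) tuples, so N_k = 2 + N_{k-1}^3 + N_{k-1}^2.
N_0 = 2
N_1 = 2 + 2^3 + 2^2 = 14
N_2 = 2 + 14^3 + 14^2 = 2942

2942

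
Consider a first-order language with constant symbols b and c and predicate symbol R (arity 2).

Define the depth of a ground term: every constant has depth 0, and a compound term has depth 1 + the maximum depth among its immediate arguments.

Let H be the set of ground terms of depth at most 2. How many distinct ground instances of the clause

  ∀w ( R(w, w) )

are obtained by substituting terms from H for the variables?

2

Ground terms of depth ≤ 2:
  With no function symbols every ground term is a constant, so there are exactly 2 ground terms at every depth bound.
  N_0 = 2
  N_1 = 2
  N_2 = 2
  Explicitly: b, c.
So there are 2 ground terms available for substitution.
The clause has 1 distinct variable (w), which appears in the body. In the free term algebra distinct substitutions yield syntactically distinct ground instances.
Number of ground instances = 2.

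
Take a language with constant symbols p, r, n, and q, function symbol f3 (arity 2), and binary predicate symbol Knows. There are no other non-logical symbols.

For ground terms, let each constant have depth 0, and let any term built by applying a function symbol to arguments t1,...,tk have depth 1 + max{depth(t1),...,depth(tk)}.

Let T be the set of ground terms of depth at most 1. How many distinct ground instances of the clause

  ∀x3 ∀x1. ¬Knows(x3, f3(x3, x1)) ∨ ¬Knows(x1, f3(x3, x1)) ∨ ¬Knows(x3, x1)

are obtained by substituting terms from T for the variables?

Ground terms of depth ≤ 1:
  Write N_k for the number of ground terms of depth ≤ k. A term of depth ≤ k is either a constant or a function symbol applied to arguments of depth ≤ k−1, so N_k = 4 + N_{k-1}^2.
  N_0 = 4
  N_1 = 4 + 4^2 = 20
So there are 20 ground terms available for substitution.
The clause has 2 distinct variables (x3, x1), each appearing in the body. In the free term algebra distinct substitutions yield syntactically distinct ground instances.
Number of ground instances = 20^2 = 400.

400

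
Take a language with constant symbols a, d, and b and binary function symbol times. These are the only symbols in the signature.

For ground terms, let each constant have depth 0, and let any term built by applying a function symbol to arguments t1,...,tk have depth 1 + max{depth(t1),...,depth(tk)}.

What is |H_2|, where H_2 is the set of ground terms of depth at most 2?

147

Write N_k for the number of ground terms of depth ≤ k. A term of depth ≤ k is either a constant or a function symbol applied to arguments of depth ≤ k−1, so N_k = 3 + N_{k-1}^2.
N_0 = 3
N_1 = 3 + 3^2 = 12
N_2 = 3 + 12^2 = 147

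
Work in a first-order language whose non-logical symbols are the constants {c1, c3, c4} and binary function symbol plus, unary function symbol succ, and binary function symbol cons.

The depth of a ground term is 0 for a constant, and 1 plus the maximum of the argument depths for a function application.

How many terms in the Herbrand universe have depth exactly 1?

If N_k denotes the number of depth-≤k ground terms, the 3 constants give N_0 = 3, and each function symbol of arity r contributes N_{k-1}^r new terms at level k: N_k = 3 + N_{k-1}^2 + N_{k-1} + N_{k-1}^2.
N_0 = 3
N_1 = 3 + 3^2 + 3 + 3^2 = 24
Terms of depth exactly 1: N_1 − N_0 = 24 − 3 = 21.

21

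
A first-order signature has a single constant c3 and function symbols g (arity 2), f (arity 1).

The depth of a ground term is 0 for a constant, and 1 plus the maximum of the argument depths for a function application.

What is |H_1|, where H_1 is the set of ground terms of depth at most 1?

Write N_k for the number of ground terms of depth ≤ k. A term of depth ≤ k is either a constant or a function symbol applied to arguments of depth ≤ k−1, so N_k = 1 + N_{k-1}^2 + N_{k-1}.
N_0 = 1
N_1 = 1 + 1^2 + 1 = 3

3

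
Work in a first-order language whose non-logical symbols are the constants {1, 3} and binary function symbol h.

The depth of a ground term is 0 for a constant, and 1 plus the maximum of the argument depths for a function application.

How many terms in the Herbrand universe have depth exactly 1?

If N_k denotes the number of depth-≤k ground terms, the 2 constants give N_0 = 2, and each function symbol of arity r contributes N_{k-1}^r new terms at level k: N_k = 2 + N_{k-1}^2.
N_0 = 2
N_1 = 2 + 2^2 = 6
Terms of depth exactly 1: N_1 − N_0 = 6 − 2 = 4.

4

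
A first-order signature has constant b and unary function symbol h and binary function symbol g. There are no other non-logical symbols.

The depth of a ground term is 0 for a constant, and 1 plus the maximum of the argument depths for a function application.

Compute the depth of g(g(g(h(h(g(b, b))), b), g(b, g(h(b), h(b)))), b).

6

depth(g(b, b)) = 1 + max(0, 0) = 1
depth(h(g(b, b))) = 1 + depth(g(b, b)) = 1 + 1 = 2
depth(h(h(g(b, b)))) = 1 + depth(h(g(b, b))) = 1 + 2 = 3
depth(g(h(h(g(b, b))), b)) = 1 + max(3, 0) = 4
depth(h(b)) = 1 + depth(b) = 1 + 0 = 1
depth(g(h(b), h(b))) = 1 + max(1, 1) = 2
depth(g(b, g(h(b), h(b)))) = 1 + max(0, 2) = 3
depth(g(g(h(h(g(b, b))), b), g(b, g(h(b), h(b))))) = 1 + max(4, 3) = 5
depth(g(g(g(h(h(g(b, b))), b), g(b, g(h(b), h(b)))), b)) = 1 + max(5, 0) = 6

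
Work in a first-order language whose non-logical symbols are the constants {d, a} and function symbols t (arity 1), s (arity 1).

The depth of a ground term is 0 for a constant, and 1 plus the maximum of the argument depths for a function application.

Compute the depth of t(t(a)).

2

depth(t(a)) = 1 + depth(a) = 1 + 0 = 1
depth(t(t(a))) = 1 + depth(t(a)) = 1 + 1 = 2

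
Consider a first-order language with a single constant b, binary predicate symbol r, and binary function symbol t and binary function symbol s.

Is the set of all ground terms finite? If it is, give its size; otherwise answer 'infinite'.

infinite

The signature has at least one function symbol (t, arity 2) and at least one constant (b).
Iterating t gives infinitely many distinct ground terms: b, t(b, b), t(t(b, b), t(b, b)), ...
So the Herbrand universe is infinite.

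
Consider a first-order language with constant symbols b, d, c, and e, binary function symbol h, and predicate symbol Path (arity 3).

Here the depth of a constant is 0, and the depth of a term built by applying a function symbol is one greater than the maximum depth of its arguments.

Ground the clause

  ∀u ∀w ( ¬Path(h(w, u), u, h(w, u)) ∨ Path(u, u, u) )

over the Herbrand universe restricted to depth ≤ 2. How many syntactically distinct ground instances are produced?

Ground terms of depth ≤ 2:
  Let N_k count ground terms of depth at most k. Each non-constant term of depth ≤ k is some function symbol applied to depth-≤(k−1) arguments, giving N_k = 4 + N_{k-1}^2.
  N_0 = 4
  N_1 = 4 + 4^2 = 20
  N_2 = 4 + 20^2 = 404
So there are 404 ground terms available for substitution.
The body mentions every one of the 2 quantified variables; since ground terms form a free algebra, no two substitutions collapse to the same formula.
Number of ground instances = 404^2 = 163216.

163216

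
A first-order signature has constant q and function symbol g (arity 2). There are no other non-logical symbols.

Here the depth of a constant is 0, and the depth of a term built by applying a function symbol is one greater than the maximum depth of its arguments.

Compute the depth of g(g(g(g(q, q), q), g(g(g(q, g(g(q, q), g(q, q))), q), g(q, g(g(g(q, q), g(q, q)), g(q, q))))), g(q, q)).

depth(g(q, q)) = 1 + max(0, 0) = 1
depth(g(g(q, q), q)) = 1 + max(1, 0) = 2
depth(g(g(q, q), g(q, q))) = 1 + max(1, 1) = 2
depth(g(q, g(g(q, q), g(q, q)))) = 1 + max(0, 2) = 3
depth(g(g(q, g(g(q, q), g(q, q))), q)) = 1 + max(3, 0) = 4
depth(g(g(g(q, q), g(q, q)), g(q, q))) = 1 + max(2, 1) = 3
depth(g(q, g(g(g(q, q), g(q, q)), g(q, q)))) = 1 + max(0, 3) = 4
depth(g(g(g(q, g(g(q, q), g(q, q))), q), g(q, g(g(g(q, q), g(q, q)), g(q, q))))) = 1 + max(4, 4) = 5
depth(g(g(g(q, q), q), g(g(g(q, g(g(q, q), g(q, q))), q), g(q, g(g(g(q, q), g(q, q)), g(q, q)))))) = 1 + max(2, 5) = 6
depth(g(g(g(g(q, q), q), g(g(g(q, g(g(q, q), g(q, q))), q), g(q, g(g(g(q, q), g(q, q)), g(q, q))))), g(q, q))) = 1 + max(6, 1) = 7

7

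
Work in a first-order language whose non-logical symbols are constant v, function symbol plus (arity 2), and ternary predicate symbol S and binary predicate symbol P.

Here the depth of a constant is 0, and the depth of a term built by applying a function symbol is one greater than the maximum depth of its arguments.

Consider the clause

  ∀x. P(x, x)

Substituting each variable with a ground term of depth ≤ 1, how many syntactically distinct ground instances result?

2

Ground terms of depth ≤ 1:
  Let N_k count ground terms of depth at most k. Each non-constant term of depth ≤ k is some function symbol applied to depth-≤(k−1) arguments, giving N_k = 1 + N_{k-1}^2.
  N_0 = 1
  N_1 = 1 + 1^2 = 2
So there are 2 ground terms available for substitution.
The clause has 1 distinct variable (x), which appears in the body. In the free term algebra distinct substitutions yield syntactically distinct ground instances.
Number of ground instances = 2.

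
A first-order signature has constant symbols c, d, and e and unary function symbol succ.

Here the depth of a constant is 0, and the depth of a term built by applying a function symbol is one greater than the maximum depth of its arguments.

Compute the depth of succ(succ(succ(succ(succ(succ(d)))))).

6

depth(succ(d)) = 1 + depth(d) = 1 + 0 = 1
depth(succ(succ(d))) = 1 + depth(succ(d)) = 1 + 1 = 2
depth(succ(succ(succ(d)))) = 1 + depth(succ(succ(d))) = 1 + 2 = 3
depth(succ(succ(succ(succ(d))))) = 1 + depth(succ(succ(succ(d)))) = 1 + 3 = 4
depth(succ(succ(succ(succ(succ(d)))))) = 1 + depth(succ(succ(succ(succ(d))))) = 1 + 4 = 5
depth(succ(succ(succ(succ(succ(succ(d))))))) = 1 + depth(succ(succ(succ(succ(succ(d)))))) = 1 + 5 = 6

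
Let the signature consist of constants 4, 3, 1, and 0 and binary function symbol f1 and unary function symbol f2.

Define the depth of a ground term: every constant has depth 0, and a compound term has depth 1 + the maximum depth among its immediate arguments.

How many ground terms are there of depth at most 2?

604

Let N_k = |{terms of depth ≤ k}|. Then N_0 = 4 and N_k = 4 + N_{k-1}^2 + N_{k-1} for k ≥ 1 (one summand per function symbol, arity giving the exponent).
N_0 = 4
N_1 = 4 + 4^2 + 4 = 24
N_2 = 4 + 24^2 + 24 = 604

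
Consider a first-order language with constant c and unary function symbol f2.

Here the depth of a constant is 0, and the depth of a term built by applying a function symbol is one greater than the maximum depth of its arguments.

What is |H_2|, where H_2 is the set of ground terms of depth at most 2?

Write N_k for the number of ground terms of depth ≤ k. A term of depth ≤ k is either a constant or a function symbol applied to arguments of depth ≤ k−1, so N_k = 1 + N_{k-1}.
N_0 = 1
N_1 = 1 + 1 = 2
N_2 = 1 + 2 = 3

3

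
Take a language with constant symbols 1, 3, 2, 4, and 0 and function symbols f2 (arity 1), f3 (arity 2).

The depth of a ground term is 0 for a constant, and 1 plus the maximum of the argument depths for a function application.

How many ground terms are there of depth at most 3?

Let N_k = |{terms of depth ≤ k}|. Then N_0 = 5 and N_k = 5 + N_{k-1} + N_{k-1}^2 for k ≥ 1 (one summand per function symbol, arity giving the exponent).
N_0 = 5
N_1 = 5 + 5 + 5^2 = 35
N_2 = 5 + 35 + 35^2 = 1265
N_3 = 5 + 1265 + 1265^2 = 1601495

1601495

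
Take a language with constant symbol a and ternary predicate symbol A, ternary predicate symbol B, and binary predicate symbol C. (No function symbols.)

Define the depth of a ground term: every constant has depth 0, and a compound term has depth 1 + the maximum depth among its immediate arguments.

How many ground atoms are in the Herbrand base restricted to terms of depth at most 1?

3

First count ground terms of depth ≤ 1.
With no function symbols every ground term is a constant, so there is exactly 1 ground term at every depth bound.
N_0 = 1
N_1 = 1
So |H| = 1.
Each predicate of arity r yields |H|^r ground atoms (one per choice of an r-tuple from H):
  A: 1^3 = 1;  B: 1^3 = 1;  C: 1^2 = 1
Total ground atoms: 1 + 1 + 1 = 3.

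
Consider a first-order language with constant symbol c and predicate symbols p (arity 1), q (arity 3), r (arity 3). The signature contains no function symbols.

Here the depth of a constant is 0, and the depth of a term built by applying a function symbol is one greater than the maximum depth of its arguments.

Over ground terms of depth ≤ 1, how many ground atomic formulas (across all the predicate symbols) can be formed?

First count ground terms of depth ≤ 1.
With no function symbols every ground term is a constant, so there is exactly 1 ground term at every depth bound.
N_0 = 1
N_1 = 1
So |H| = 1.
A ground atom is a predicate applied to a tuple of terms from H, so the count is the sum over predicates of |H|^arity:
  p: 1;  q: 1^3 = 1;  r: 1^3 = 1
Total ground atoms: 1 + 1 + 1 = 3.

3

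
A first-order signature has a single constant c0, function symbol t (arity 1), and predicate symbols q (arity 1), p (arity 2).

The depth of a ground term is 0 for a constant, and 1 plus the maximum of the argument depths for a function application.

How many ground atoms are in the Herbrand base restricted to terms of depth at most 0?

2

First count ground terms of depth ≤ 0.
Let N_k = |{terms of depth ≤ k}|. Then N_0 = 1 and N_k = 1 + N_{k-1} for k ≥ 1 (one summand per function symbol, arity giving the exponent).
N_0 = 1
Explicitly: c0.
So |H| = 1.
For each predicate symbol, the number of ground atoms is |H| raised to its arity; summing:
  q: 1;  p: 1^2 = 1
Total ground atoms: 1 + 1 = 2.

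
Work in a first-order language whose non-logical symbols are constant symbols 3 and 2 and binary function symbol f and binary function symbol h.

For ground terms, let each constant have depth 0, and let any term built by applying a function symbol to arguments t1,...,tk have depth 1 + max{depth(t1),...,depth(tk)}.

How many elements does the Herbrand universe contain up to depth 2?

202

Count level by level. With function symbols f/2, h/2, the terms of depth ≤ k are the 2 constants together with each function applied to depth-≤(k−1) tuples, so N_k = 2 + N_{k-1}^2 + N_{k-1}^2.
N_0 = 2
N_1 = 2 + 2^2 + 2^2 = 10
N_2 = 2 + 10^2 + 10^2 = 202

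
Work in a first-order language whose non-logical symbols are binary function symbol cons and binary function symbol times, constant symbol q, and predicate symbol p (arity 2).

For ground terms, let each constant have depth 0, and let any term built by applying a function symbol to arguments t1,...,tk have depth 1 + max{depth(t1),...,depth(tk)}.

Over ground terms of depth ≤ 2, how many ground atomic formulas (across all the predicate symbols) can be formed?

First count ground terms of depth ≤ 2.
Let N_k count ground terms of depth at most k. Each non-constant term of depth ≤ k is some function symbol applied to depth-≤(k−1) arguments, giving N_k = 1 + N_{k-1}^2 + N_{k-1}^2.
N_0 = 1
N_1 = 1 + 1^2 + 1^2 = 3
N_2 = 1 + 3^2 + 3^2 = 19
So |H| = 19.
Each predicate of arity r yields |H|^r ground atoms (one per choice of an r-tuple from H):
  p: 19^2 = 361
Total ground atoms: 361.

361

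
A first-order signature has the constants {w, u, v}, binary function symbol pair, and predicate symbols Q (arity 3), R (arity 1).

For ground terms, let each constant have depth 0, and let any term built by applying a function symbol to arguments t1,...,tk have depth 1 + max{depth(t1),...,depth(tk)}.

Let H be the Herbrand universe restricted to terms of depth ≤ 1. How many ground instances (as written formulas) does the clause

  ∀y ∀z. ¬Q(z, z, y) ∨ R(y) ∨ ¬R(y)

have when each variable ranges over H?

Ground terms of depth ≤ 1:
  Let N_k = |{terms of depth ≤ k}|. Then N_0 = 3 and N_k = 3 + N_{k-1}^2 for k ≥ 1 (one summand per function symbol, arity giving the exponent).
  N_0 = 3
  N_1 = 3 + 3^2 = 12
  Explicitly: w, u, v, pair(w, w), pair(w, u), pair(w, v), pair(u, w), pair(u, u), pair(u, v), pair(v, w), pair(v, u), pair(v, v).
So there are 12 ground terms available for substitution.
The clause has 2 distinct variables (y, z), each appearing in the body. In the free term algebra distinct substitutions yield syntactically distinct ground instances.
Number of ground instances = 12^2 = 144.

144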